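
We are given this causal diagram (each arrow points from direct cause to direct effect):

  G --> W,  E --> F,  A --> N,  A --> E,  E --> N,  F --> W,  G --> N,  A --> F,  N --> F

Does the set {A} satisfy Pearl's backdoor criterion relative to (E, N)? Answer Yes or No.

Backdoor paths from E to N (paths whose first edge points into E):
  P1: E <- A -> N
  P2: E <- A -> F <- N
  P3: E <- A -> F -> W <- G -> N
Condition 1 (no descendant of E in the set): holds — descendants of E are {F, N, W}; none are in {A}.
Condition 2 (every backdoor path blocked by {A}):
  P1: blocked at fork node A ∈ conditioning set.
  P2: blocked at fork node A ∈ conditioning set.
  P3: blocked at fork node A ∈ conditioning set.
{A} satisfies the backdoor criterion.

Yes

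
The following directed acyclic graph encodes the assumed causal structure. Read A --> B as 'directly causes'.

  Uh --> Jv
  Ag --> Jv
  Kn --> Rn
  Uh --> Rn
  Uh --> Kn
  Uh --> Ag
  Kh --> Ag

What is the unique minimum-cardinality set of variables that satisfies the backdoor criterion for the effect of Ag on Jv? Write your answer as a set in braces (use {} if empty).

Variables eligible for adjustment (non-descendants of Ag, excluding Ag and Jv): {Kh, Kn, Rn, Uh}.
Backdoor paths from Ag to Jv:
  P1: Ag <- Uh -> Jv
The empty set is not sufficient: P1 (Ag <- Uh -> Jv) has no collider blocking it and no conditioned non-collider, so it is open.
Try {Uh}:
  P1: blocked at fork node Uh ∈ conditioning set.
{Uh} contains no descendant of Ag and blocks every backdoor path.
No other singleton works — e.g. {Kh} leaves P1 open — so {Uh} is the unique smallest valid adjustment set.

{Uh}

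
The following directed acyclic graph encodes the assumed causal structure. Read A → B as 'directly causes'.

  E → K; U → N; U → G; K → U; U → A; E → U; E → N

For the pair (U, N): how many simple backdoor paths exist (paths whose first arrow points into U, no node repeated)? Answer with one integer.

2

A backdoor path from U to N is any simple undirected path whose first edge points into U (i.e. leaves U via a parent).
Parents of U: {E, K}.
Enumerating:
  P1: U <- E -> N
  P2: U <- K <- E -> N
That exhausts the simple backdoor paths. Count: 2.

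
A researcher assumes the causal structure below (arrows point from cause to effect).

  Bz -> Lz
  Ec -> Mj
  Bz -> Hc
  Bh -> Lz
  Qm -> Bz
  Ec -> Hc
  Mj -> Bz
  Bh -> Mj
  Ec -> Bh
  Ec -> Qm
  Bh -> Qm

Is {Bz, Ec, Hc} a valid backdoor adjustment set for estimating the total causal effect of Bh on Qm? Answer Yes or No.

No

Backdoor paths from Bh to Qm (paths whose first edge points into Bh):
  P1: Bh <- Ec -> Mj -> Bz <- Qm
  P2: Bh <- Ec -> Qm
  P3: Bh <- Ec -> Hc <- Bz <- Qm
Condition 1 (no descendant of Bh in the set): FAILS — Bz and Hc are descendants of Bh.
Condition 2 (every backdoor path blocked by {Bz, Ec, Hc}):
  P1: blocked at fork node Ec ∈ conditioning set.
  P2: blocked at fork node Ec ∈ conditioning set.
  P3: blocked at fork node Ec ∈ conditioning set.
{Bz, Ec, Hc} does not satisfy the backdoor criterion.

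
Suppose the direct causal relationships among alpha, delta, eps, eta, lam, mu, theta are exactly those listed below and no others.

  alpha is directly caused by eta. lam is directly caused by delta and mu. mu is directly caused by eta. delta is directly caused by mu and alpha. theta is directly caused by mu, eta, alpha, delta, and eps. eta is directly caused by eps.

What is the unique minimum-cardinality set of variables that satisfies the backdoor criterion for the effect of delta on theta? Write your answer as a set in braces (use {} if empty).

{alpha, mu}

Variables eligible for adjustment (non-descendants of delta, excluding delta and theta): {alpha, eps, eta, mu}.
Backdoor paths from delta to theta:
  P1: delta <- alpha <- eta <- eps -> theta
  P2: delta <- alpha <- eta -> mu -> theta
  P3: delta <- alpha <- eta -> theta
  P4: delta <- alpha -> theta
  P5: delta <- mu <- eta <- eps -> theta
  P6: delta <- mu <- eta -> alpha -> theta
  P7: delta <- mu <- eta -> theta
  P8: delta <- mu -> theta
The empty set is not sufficient: P1 (delta <- alpha <- eta <- eps -> theta) has no collider blocking it and no conditioned non-collider, so it is open.
Try {alpha, mu}:
  P1: blocked at chain node alpha ∈ conditioning set.
  P2: blocked at chain node alpha ∈ conditioning set.
  P3: blocked at chain node alpha ∈ conditioning set.
  P4: blocked at fork node alpha ∈ conditioning set.
  P5: blocked at chain node mu ∈ conditioning set.
  P6: blocked at chain node mu ∈ conditioning set.
  P7: blocked at chain node mu ∈ conditioning set.
  P8: blocked at fork node mu ∈ conditioning set.
{alpha, mu} contains no descendant of delta and blocks every backdoor path.
Every element of {alpha, mu} is needed (dropping alpha leaves P1 open; dropping mu leaves P5 open), so no proper subset is valid.
Among all size-2 subsets of the eligible variables, only {alpha, mu} blocks every backdoor path, so it is the unique smallest valid adjustment set.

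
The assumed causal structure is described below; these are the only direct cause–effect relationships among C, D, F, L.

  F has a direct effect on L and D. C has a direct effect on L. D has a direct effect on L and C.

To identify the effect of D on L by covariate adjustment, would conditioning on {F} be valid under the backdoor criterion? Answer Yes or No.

Backdoor paths from D to L (paths whose first edge points into D):
  P1: D <- F -> L
Condition 1 (no descendant of D in the set): holds — descendants of D are {C, L}; none are in {F}.
Condition 2 (every backdoor path blocked by {F}):
  P1: blocked at fork node F ∈ conditioning set.
{F} satisfies the backdoor criterion.

Yes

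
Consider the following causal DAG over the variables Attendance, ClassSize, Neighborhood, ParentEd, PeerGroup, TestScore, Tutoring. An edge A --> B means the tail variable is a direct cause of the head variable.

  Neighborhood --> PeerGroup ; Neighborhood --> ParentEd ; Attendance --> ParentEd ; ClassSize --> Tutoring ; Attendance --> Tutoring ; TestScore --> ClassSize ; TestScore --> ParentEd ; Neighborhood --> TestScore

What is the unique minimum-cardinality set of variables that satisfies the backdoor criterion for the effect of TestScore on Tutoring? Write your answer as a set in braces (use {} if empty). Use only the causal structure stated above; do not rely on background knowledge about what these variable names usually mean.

Variables eligible for adjustment (non-descendants of TestScore, excluding TestScore and Tutoring): {Attendance, Neighborhood, PeerGroup}.
Backdoor paths from TestScore to Tutoring:
  P1: TestScore <- Neighborhood -> ParentEd <- Attendance -> Tutoring
Each backdoor path contains an unconditioned collider, so every path is already blocked with the empty conditioning set:
  P1: blocked at collider ParentEd (neither it nor any descendant is in the conditioning set).
The empty set is therefore the unique smallest valid set.

{}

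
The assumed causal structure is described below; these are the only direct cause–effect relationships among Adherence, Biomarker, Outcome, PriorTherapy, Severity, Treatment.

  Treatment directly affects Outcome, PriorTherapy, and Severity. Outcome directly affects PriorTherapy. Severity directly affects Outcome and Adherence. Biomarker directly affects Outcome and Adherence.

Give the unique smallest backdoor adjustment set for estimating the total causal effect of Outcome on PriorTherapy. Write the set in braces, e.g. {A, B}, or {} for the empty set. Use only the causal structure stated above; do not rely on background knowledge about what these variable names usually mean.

{Treatment}

Variables eligible for adjustment (non-descendants of Outcome, excluding Outcome and PriorTherapy): {Adherence, Biomarker, Severity, Treatment}.
Backdoor paths from Outcome to PriorTherapy:
  P1: Outcome <- Treatment -> PriorTherapy
  P2: Outcome <- Severity <- Treatment -> PriorTherapy
  P3: Outcome <- Biomarker -> Adherence <- Severity <- Treatment -> PriorTherapy
The empty set is not sufficient: P1 (Outcome <- Treatment -> PriorTherapy) has no collider blocking it and no conditioned non-collider, so it is open.
Try {Treatment}:
  P1: blocked at fork node Treatment ∈ conditioning set.
  P2: blocked at fork node Treatment ∈ conditioning set.
  P3: blocked at collider Adherence (neither it nor any descendant is in the conditioning set).
{Treatment} contains no descendant of Outcome and blocks every backdoor path.
No other singleton works — e.g. {Severity} leaves P1 open — so {Treatment} is the unique smallest valid adjustment set.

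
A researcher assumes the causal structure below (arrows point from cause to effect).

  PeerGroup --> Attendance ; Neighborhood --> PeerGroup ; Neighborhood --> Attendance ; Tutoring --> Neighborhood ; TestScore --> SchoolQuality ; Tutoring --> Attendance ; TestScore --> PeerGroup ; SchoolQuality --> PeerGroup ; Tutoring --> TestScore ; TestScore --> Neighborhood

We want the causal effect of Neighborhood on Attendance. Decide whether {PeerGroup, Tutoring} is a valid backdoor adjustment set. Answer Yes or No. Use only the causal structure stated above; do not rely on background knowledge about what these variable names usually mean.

Backdoor paths from Neighborhood to Attendance (paths whose first edge points into Neighborhood):
  P1: Neighborhood <- Tutoring -> TestScore -> SchoolQuality -> PeerGroup -> Attendance
  P2: Neighborhood <- Tutoring -> TestScore -> PeerGroup -> Attendance
  P3: Neighborhood <- Tutoring -> Attendance
  P4: Neighborhood <- TestScore <- Tutoring -> Attendance
  P5: Neighborhood <- TestScore -> SchoolQuality -> PeerGroup -> Attendance
  P6: Neighborhood <- TestScore -> PeerGroup -> Attendance
Condition 1 (no descendant of Neighborhood in the set): FAILS — PeerGroup is a descendant of Neighborhood.
Condition 2 (every backdoor path blocked by {PeerGroup, Tutoring}):
  P1: blocked at fork node Tutoring ∈ conditioning set.
  P2: blocked at fork node Tutoring ∈ conditioning set.
  P3: blocked at fork node Tutoring ∈ conditioning set.
  P4: blocked at fork node Tutoring ∈ conditioning set.
  P5: blocked at chain node PeerGroup ∈ conditioning set.
  P6: blocked at chain node PeerGroup ∈ conditioning set.
{PeerGroup, Tutoring} does not satisfy the backdoor criterion.

No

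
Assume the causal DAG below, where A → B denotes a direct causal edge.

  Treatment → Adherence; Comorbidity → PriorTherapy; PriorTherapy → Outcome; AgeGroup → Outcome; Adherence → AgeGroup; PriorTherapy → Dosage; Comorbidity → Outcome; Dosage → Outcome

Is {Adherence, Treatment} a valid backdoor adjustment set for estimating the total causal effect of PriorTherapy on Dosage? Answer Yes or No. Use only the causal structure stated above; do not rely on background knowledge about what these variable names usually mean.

Yes

Backdoor paths from PriorTherapy to Dosage (paths whose first edge points into PriorTherapy):
  P1: PriorTherapy <- Comorbidity -> Outcome <- Dosage
Condition 1 (no descendant of PriorTherapy in the set): holds — descendants of PriorTherapy are {Dosage, Outcome}; none are in {Adherence, Treatment}.
Condition 2 (every backdoor path blocked by {Adherence, Treatment}):
  P1: blocked at collider Outcome (neither it nor any descendant is in the conditioning set).
{Adherence, Treatment} satisfies the backdoor criterion.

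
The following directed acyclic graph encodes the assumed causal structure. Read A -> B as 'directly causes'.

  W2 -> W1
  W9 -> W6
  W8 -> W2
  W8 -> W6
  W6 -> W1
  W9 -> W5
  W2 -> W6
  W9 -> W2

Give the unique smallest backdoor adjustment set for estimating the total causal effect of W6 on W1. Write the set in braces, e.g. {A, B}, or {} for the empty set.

{W2}

Variables eligible for adjustment (non-descendants of W6, excluding W6 and W1): {W2, W5, W8, W9}.
Backdoor paths from W6 to W1:
  P1: W6 <- W9 -> W2 -> W1
  P2: W6 <- W8 -> W2 -> W1
  P3: W6 <- W2 -> W1
The empty set is not sufficient: P1 (W6 <- W9 -> W2 -> W1) has no collider blocking it and no conditioned non-collider, so it is open.
Try {W2}:
  P1: blocked at chain node W2 ∈ conditioning set.
  P2: blocked at chain node W2 ∈ conditioning set.
  P3: blocked at fork node W2 ∈ conditioning set.
{W2} contains no descendant of W6 and blocks every backdoor path.
No other singleton works — e.g. {W9} leaves P2 open — so {W2} is the unique smallest valid adjustment set.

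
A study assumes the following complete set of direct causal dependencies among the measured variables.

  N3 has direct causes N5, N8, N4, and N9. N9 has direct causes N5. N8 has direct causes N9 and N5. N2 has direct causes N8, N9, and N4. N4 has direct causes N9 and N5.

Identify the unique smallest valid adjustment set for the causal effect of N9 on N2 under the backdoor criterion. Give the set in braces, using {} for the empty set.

Variables eligible for adjustment (non-descendants of N9, excluding N9 and N2): {N5}.
Backdoor paths from N9 to N2:
  P1: N9 <- N5 -> N4 -> N3 <- N8 -> N2
  P2: N9 <- N5 -> N4 -> N2
  P3: N9 <- N5 -> N8 -> N3 <- N4 -> N2
  P4: N9 <- N5 -> N8 -> N2
  P5: N9 <- N5 -> N3 <- N4 -> N2
  P6: N9 <- N5 -> N3 <- N8 -> N2
The empty set is not sufficient: P2 (N9 <- N5 -> N4 -> N2) has no collider blocking it and no conditioned non-collider, so it is open.
Try {N5}:
  P1: blocked at fork node N5 ∈ conditioning set.
  P2: blocked at fork node N5 ∈ conditioning set.
  P3: blocked at fork node N5 ∈ conditioning set.
  P4: blocked at fork node N5 ∈ conditioning set.
  P5: blocked at fork node N5 ∈ conditioning set.
  P6: blocked at fork node N5 ∈ conditioning set.
{N5} contains no descendant of N9 and blocks every backdoor path.
{N5} is the unique smallest valid adjustment set.

{N5}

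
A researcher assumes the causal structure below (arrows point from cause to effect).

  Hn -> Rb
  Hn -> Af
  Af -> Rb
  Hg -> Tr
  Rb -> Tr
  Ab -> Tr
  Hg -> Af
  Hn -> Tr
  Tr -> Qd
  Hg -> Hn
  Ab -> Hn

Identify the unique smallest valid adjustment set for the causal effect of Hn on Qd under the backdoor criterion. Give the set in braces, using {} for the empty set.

{Ab, Hg}

Variables eligible for adjustment (non-descendants of Hn, excluding Hn and Qd): {Ab, Hg}.
Backdoor paths from Hn to Qd:
  P1: Hn <- Ab -> Tr -> Qd
  P2: Hn <- Hg -> Af -> Rb -> Tr -> Qd
  P3: Hn <- Hg -> Tr -> Qd
The empty set is not sufficient: P1 (Hn <- Ab -> Tr -> Qd) has no collider blocking it and no conditioned non-collider, so it is open.
Try {Ab, Hg}:
  P1: blocked at fork node Ab ∈ conditioning set.
  P2: blocked at fork node Hg ∈ conditioning set.
  P3: blocked at fork node Hg ∈ conditioning set.
{Ab, Hg} contains no descendant of Hn and blocks every backdoor path.
Every element of {Ab, Hg} is needed (dropping Ab leaves P1 open; dropping Hg leaves P2 open), so no proper subset is valid.
Among all size-2 subsets of the eligible variables, only {Ab, Hg} blocks every backdoor path, so it is the unique smallest valid adjustment set.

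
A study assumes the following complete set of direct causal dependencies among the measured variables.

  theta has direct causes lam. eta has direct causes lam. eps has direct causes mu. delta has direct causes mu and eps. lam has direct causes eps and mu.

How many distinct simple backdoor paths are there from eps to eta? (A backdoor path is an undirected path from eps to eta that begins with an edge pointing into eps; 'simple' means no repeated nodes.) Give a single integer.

A backdoor path from eps to eta is any simple undirected path whose first edge points into eps (i.e. leaves eps via a parent).
Parents of eps: {mu}.
Enumerating:
  P1: eps <- mu -> lam -> eta
That exhausts the simple backdoor paths. Count: 1.

1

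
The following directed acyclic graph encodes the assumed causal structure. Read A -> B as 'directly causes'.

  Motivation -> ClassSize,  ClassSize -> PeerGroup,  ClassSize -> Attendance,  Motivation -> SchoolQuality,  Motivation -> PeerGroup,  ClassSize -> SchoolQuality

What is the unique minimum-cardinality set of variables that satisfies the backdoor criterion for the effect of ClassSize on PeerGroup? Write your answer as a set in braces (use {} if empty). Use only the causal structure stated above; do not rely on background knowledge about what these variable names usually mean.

Variables eligible for adjustment (non-descendants of ClassSize, excluding ClassSize and PeerGroup): {Motivation}.
Backdoor paths from ClassSize to PeerGroup:
  P1: ClassSize <- Motivation -> PeerGroup
The empty set is not sufficient: P1 (ClassSize <- Motivation -> PeerGroup) has no collider blocking it and no conditioned non-collider, so it is open.
Try {Motivation}:
  P1: blocked at fork node Motivation ∈ conditioning set.
{Motivation} contains no descendant of ClassSize and blocks every backdoor path.
{Motivation} is the unique smallest valid adjustment set.

{Motivation}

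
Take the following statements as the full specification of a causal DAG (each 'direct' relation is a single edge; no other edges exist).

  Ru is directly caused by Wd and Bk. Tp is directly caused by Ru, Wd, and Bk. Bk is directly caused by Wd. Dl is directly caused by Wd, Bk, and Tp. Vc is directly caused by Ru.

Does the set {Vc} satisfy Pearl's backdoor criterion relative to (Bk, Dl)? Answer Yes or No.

Backdoor paths from Bk to Dl (paths whose first edge points into Bk):
  P1: Bk <- Wd -> Ru -> Tp -> Dl
  P2: Bk <- Wd -> Tp -> Dl
  P3: Bk <- Wd -> Dl
Condition 1 (no descendant of Bk in the set): FAILS — Vc is a descendant of Bk.
Condition 2 (every backdoor path blocked by {Vc}):
  P1: open — no interior node is in the conditioning set.
  P2: open — no interior node is in the conditioning set.
  P3: open — no interior node is in the conditioning set.
{Vc} does not satisfy the backdoor criterion.

No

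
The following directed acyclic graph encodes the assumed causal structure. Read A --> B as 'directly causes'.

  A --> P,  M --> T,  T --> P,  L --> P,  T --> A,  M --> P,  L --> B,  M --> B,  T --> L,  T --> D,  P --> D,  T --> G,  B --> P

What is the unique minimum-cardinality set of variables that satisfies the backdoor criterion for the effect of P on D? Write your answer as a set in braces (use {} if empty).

Variables eligible for adjustment (non-descendants of P, excluding P and D): {A, B, G, L, M, T}.
Backdoor paths from P to D:
  P1: P <- M -> T -> D
  P2: P <- M -> B <- L <- T -> D
  P3: P <- T -> D
  P4: P <- L <- T -> D
  P5: P <- L -> B <- M -> T -> D
  P6: P <- B <- M -> T -> D
  P7: P <- B <- L <- T -> D
  P8: P <- A <- T -> D
The empty set is not sufficient: P1 (P <- M -> T -> D) has no collider blocking it and no conditioned non-collider, so it is open.
Try {T}:
  P1: blocked at chain node T ∈ conditioning set.
  P2: blocked at collider B (neither it nor any descendant is in the conditioning set).
  P3: blocked at fork node T ∈ conditioning set.
  P4: blocked at fork node T ∈ conditioning set.
  P5: blocked at collider B (neither it nor any descendant is in the conditioning set).
  P6: blocked at chain node T ∈ conditioning set.
  P7: blocked at fork node T ∈ conditioning set.
  P8: blocked at fork node T ∈ conditioning set.
{T} contains no descendant of P and blocks every backdoor path.
No other singleton works — e.g. {M} leaves P3 open — so {T} is the unique smallest valid adjustment set.

{T}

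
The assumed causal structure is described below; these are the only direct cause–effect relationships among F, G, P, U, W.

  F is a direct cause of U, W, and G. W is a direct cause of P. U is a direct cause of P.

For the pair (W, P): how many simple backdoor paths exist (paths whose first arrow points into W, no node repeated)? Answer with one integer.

A backdoor path from W to P is any simple undirected path whose first edge points into W (i.e. leaves W via a parent).
Parents of W: {F}.
Enumerating:
  P1: W <- F -> U -> P
That exhausts the simple backdoor paths. Count: 1.

1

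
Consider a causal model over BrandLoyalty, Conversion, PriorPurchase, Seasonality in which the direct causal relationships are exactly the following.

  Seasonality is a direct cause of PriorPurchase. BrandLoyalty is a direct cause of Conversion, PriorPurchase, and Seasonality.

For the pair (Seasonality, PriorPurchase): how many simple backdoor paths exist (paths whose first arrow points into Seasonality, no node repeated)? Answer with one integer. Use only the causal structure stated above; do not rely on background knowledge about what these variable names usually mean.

A backdoor path from Seasonality to PriorPurchase is any simple undirected path whose first edge points into Seasonality (i.e. leaves Seasonality via a parent).
Parents of Seasonality: {BrandLoyalty}.
Enumerating:
  P1: Seasonality <- BrandLoyalty -> PriorPurchase
That exhausts the simple backdoor paths. Count: 1.

1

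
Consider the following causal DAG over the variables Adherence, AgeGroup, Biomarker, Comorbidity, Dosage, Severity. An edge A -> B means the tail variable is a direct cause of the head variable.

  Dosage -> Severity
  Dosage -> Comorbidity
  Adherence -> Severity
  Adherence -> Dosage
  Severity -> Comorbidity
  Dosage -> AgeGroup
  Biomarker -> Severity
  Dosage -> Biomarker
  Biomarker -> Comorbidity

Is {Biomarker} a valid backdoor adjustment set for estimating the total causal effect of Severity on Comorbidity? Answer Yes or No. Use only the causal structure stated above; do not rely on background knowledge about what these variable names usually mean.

No

Backdoor paths from Severity to Comorbidity (paths whose first edge points into Severity):
  P1: Severity <- Adherence -> Dosage -> Biomarker -> Comorbidity
  P2: Severity <- Adherence -> Dosage -> Comorbidity
  P3: Severity <- Dosage -> Biomarker -> Comorbidity
  P4: Severity <- Dosage -> Comorbidity
  P5: Severity <- Biomarker <- Dosage -> Comorbidity
  P6: Severity <- Biomarker -> Comorbidity
Condition 1 (no descendant of Severity in the set): holds — descendants of Severity are {Comorbidity}; none are in {Biomarker}.
Condition 2 (every backdoor path blocked by {Biomarker}):
  P1: blocked at chain node Biomarker ∈ conditioning set.
  P2: open — no interior node is in the conditioning set.
  P3: blocked at chain node Biomarker ∈ conditioning set.
  P4: open — no interior node is in the conditioning set.
  P5: blocked at chain node Biomarker ∈ conditioning set.
  P6: blocked at fork node Biomarker ∈ conditioning set.
{Biomarker} does not satisfy the backdoor criterion.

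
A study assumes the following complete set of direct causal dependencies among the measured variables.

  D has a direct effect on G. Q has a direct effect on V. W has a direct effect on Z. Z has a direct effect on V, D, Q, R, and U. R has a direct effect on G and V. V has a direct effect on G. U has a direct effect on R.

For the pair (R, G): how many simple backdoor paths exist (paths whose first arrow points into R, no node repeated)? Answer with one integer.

6

A backdoor path from R to G is any simple undirected path whose first edge points into R (i.e. leaves R via a parent).
Parents of R: {U, Z}.
Enumerating:
  P1: R <- Z -> Q -> V -> G
  P2: R <- Z -> D -> G
  P3: R <- Z -> V -> G
  P4: R <- U <- Z -> Q -> V -> G
  P5: R <- U <- Z -> D -> G
  P6: R <- U <- Z -> V -> G
That exhausts the simple backdoor paths. Count: 6.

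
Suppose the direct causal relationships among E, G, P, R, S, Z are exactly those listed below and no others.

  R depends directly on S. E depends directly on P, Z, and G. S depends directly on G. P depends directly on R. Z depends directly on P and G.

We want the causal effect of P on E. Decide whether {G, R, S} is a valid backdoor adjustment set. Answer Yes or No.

Backdoor paths from P to E (paths whose first edge points into P):
  P1: P <- R <- S <- G -> Z -> E
  P2: P <- R <- S <- G -> E
Condition 1 (no descendant of P in the set): holds — descendants of P are {E, Z}; none are in {G, R, S}.
Condition 2 (every backdoor path blocked by {G, R, S}):
  P1: blocked at chain node R ∈ conditioning set.
  P2: blocked at chain node R ∈ conditioning set.
{G, R, S} satisfies the backdoor criterion.

Yes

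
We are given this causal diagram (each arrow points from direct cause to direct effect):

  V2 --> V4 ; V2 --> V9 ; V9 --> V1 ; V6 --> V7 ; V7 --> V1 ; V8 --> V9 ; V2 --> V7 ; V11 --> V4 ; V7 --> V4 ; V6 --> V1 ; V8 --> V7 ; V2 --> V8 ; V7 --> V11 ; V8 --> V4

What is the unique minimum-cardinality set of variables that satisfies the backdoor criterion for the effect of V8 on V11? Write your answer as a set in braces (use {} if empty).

{V2}

Variables eligible for adjustment (non-descendants of V8, excluding V8 and V11): {V2, V6}.
Backdoor paths from V8 to V11:
  P1: V8 <- V2 -> V7 -> V11
  P2: V8 <- V2 -> V7 -> V4 <- V11
  P3: V8 <- V2 -> V9 -> V1 <- V6 -> V7 -> V11
  P4: V8 <- V2 -> V9 -> V1 <- V6 -> V7 -> V4 <- V11
  P5: V8 <- V2 -> V9 -> V1 <- V7 -> V11
  P6: V8 <- V2 -> V9 -> V1 <- V7 -> V4 <- V11
  P7: V8 <- V2 -> V4 <- V7 -> V11
  P8: V8 <- V2 -> V4 <- V11
The empty set is not sufficient: P1 (V8 <- V2 -> V7 -> V11) has no collider blocking it and no conditioned non-collider, so it is open.
Try {V2}:
  P1: blocked at fork node V2 ∈ conditioning set.
  P2: blocked at fork node V2 ∈ conditioning set.
  P3: blocked at fork node V2 ∈ conditioning set.
  P4: blocked at fork node V2 ∈ conditioning set.
  P5: blocked at fork node V2 ∈ conditioning set.
  P6: blocked at fork node V2 ∈ conditioning set.
  P7: blocked at fork node V2 ∈ conditioning set.
  P8: blocked at fork node V2 ∈ conditioning set.
{V2} contains no descendant of V8 and blocks every backdoor path.
No other singleton works — e.g. {V6} leaves P1 open — so {V2} is the unique smallest valid adjustment set.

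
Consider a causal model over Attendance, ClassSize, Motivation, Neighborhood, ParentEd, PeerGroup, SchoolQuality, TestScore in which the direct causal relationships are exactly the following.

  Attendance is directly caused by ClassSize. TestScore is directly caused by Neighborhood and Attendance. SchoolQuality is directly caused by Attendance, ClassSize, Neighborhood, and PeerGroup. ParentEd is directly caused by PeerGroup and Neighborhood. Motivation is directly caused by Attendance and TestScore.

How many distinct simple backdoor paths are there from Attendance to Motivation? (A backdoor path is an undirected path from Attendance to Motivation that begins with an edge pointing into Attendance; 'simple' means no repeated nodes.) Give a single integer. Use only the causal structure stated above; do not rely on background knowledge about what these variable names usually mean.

2

A backdoor path from Attendance to Motivation is any simple undirected path whose first edge points into Attendance (i.e. leaves Attendance via a parent).
Parents of Attendance: {ClassSize}.
Enumerating:
  P1: Attendance <- ClassSize -> SchoolQuality <- Neighborhood -> TestScore -> Motivation
  P2: Attendance <- ClassSize -> SchoolQuality <- PeerGroup -> ParentEd <- Neighborhood -> TestScore -> Motivation
That exhausts the simple backdoor paths. Count: 2.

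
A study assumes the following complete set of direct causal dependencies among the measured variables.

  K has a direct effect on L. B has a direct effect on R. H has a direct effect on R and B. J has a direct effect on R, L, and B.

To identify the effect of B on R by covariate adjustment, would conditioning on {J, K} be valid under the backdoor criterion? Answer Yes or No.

No

Backdoor paths from B to R (paths whose first edge points into B):
  P1: B <- J -> R
  P2: B <- H -> R
Condition 1 (no descendant of B in the set): holds — descendants of B are {R}; none are in {J, K}.
Condition 2 (every backdoor path blocked by {J, K}):
  P1: blocked at fork node J ∈ conditioning set.
  P2: open — no interior node is in the conditioning set.
{J, K} does not satisfy the backdoor criterion.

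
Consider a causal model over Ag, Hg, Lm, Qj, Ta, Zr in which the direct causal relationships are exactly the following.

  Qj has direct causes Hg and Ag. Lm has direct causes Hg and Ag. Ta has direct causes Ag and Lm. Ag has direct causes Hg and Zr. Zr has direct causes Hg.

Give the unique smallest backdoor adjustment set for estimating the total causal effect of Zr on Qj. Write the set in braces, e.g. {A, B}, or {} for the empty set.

Variables eligible for adjustment (non-descendants of Zr, excluding Zr and Qj): {Hg}.
Backdoor paths from Zr to Qj:
  P1: Zr <- Hg -> Ag -> Qj
  P2: Zr <- Hg -> Qj
  P3: Zr <- Hg -> Lm <- Ag -> Qj
  P4: Zr <- Hg -> Lm -> Ta <- Ag -> Qj
The empty set is not sufficient: P1 (Zr <- Hg -> Ag -> Qj) has no collider blocking it and no conditioned non-collider, so it is open.
Try {Hg}:
  P1: blocked at fork node Hg ∈ conditioning set.
  P2: blocked at fork node Hg ∈ conditioning set.
  P3: blocked at fork node Hg ∈ conditioning set.
  P4: blocked at fork node Hg ∈ conditioning set.
{Hg} contains no descendant of Zr and blocks every backdoor path.
{Hg} is the unique smallest valid adjustment set.

{Hg}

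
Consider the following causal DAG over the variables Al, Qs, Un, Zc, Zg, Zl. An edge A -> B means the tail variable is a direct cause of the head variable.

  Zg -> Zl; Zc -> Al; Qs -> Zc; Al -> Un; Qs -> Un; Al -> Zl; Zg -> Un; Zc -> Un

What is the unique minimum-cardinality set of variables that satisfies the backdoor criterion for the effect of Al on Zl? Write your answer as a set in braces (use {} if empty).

Variables eligible for adjustment (non-descendants of Al, excluding Al and Zl): {Qs, Zc, Zg}.
Backdoor paths from Al to Zl:
  P1: Al <- Zc <- Qs -> Un <- Zg -> Zl
  P2: Al <- Zc -> Un <- Zg -> Zl
Each backdoor path contains an unconditioned collider, so every path is already blocked with the empty conditioning set:
  P1: blocked at collider Un (neither it nor any descendant is in the conditioning set).
  P2: blocked at collider Un (neither it nor any descendant is in the conditioning set).
The empty set is therefore the unique smallest valid set.

{}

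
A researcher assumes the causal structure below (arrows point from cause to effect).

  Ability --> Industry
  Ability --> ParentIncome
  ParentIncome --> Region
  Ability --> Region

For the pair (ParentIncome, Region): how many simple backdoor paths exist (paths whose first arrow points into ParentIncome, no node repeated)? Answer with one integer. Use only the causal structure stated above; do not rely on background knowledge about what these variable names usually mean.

A backdoor path from ParentIncome to Region is any simple undirected path whose first edge points into ParentIncome (i.e. leaves ParentIncome via a parent).
Parents of ParentIncome: {Ability}.
Enumerating:
  P1: ParentIncome <- Ability -> Region
That exhausts the simple backdoor paths. Count: 1.

1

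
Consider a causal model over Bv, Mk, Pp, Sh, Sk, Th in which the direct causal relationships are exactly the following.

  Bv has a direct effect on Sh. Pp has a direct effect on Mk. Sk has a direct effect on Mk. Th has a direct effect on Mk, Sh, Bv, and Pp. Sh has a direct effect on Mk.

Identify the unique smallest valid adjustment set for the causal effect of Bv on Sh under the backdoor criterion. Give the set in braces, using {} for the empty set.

{Th}

Variables eligible for adjustment (non-descendants of Bv, excluding Bv and Sh): {Pp, Sk, Th}.
Backdoor paths from Bv to Sh:
  P1: Bv <- Th -> Sh
  P2: Bv <- Th -> Pp -> Mk <- Sh
  P3: Bv <- Th -> Mk <- Sh
The empty set is not sufficient: P1 (Bv <- Th -> Sh) has no collider blocking it and no conditioned non-collider, so it is open.
Try {Th}:
  P1: blocked at fork node Th ∈ conditioning set.
  P2: blocked at fork node Th ∈ conditioning set.
  P3: blocked at fork node Th ∈ conditioning set.
{Th} contains no descendant of Bv and blocks every backdoor path.
No other singleton works — e.g. {Sk} leaves P1 open — so {Th} is the unique smallest valid adjustment set.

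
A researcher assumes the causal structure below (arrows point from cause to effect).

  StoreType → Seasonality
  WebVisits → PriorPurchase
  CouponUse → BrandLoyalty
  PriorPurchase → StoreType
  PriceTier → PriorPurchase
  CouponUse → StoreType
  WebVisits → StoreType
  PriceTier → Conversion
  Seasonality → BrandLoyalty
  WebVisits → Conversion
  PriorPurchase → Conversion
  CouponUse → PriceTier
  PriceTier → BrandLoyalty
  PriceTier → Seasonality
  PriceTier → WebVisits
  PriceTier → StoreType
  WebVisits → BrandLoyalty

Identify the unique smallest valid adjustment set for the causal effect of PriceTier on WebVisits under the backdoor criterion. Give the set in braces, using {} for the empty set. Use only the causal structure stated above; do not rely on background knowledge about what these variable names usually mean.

{}

Variables eligible for adjustment (non-descendants of PriceTier, excluding PriceTier and WebVisits): {CouponUse}.
Backdoor paths from PriceTier to WebVisits:
  P1: PriceTier <- CouponUse -> StoreType <- WebVisits
  P2: PriceTier <- CouponUse -> StoreType <- PriorPurchase <- WebVisits
  P3: PriceTier <- CouponUse -> StoreType <- PriorPurchase -> Conversion <- WebVisits
  P4: PriceTier <- CouponUse -> StoreType -> Seasonality -> BrandLoyalty <- WebVisits
  P5: PriceTier <- CouponUse -> BrandLoyalty <- WebVisits
  P6: PriceTier <- CouponUse -> BrandLoyalty <- Seasonality <- StoreType <- WebVisits
  P7: PriceTier <- CouponUse -> BrandLoyalty <- Seasonality <- StoreType <- PriorPurchase <- WebVisits
  P8: PriceTier <- CouponUse -> BrandLoyalty <- Seasonality <- StoreType <- PriorPurchase -> Conversion <- WebVisits
Each backdoor path contains an unconditioned collider, so every path is already blocked with the empty conditioning set:
  P1: blocked at collider StoreType (neither it nor any descendant is in the conditioning set).
  P2: blocked at collider StoreType (neither it nor any descendant is in the conditioning set).
  P3: blocked at collider StoreType (neither it nor any descendant is in the conditioning set).
  P4: blocked at collider BrandLoyalty (neither it nor any descendant is in the conditioning set).
  P5: blocked at collider BrandLoyalty (neither it nor any descendant is in the conditioning set).
  P6: blocked at collider BrandLoyalty (neither it nor any descendant is in the conditioning set).
  P7: blocked at collider BrandLoyalty (neither it nor any descendant is in the conditioning set).
  P8: blocked at collider BrandLoyalty (neither it nor any descendant is in the conditioning set).
The empty set is therefore the unique smallest valid set.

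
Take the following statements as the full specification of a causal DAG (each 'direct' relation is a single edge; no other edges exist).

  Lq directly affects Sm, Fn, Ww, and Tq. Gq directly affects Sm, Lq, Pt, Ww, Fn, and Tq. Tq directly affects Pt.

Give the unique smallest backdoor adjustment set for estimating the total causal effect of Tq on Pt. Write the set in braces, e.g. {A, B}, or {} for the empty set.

Variables eligible for adjustment (non-descendants of Tq, excluding Tq and Pt): {Fn, Gq, Lq, Sm, Ww}.
Backdoor paths from Tq to Pt:
  P1: Tq <- Gq -> Pt
  P2: Tq <- Lq <- Gq -> Pt
  P3: Tq <- Lq -> Fn <- Gq -> Pt
  P4: Tq <- Lq -> Ww <- Gq -> Pt
  P5: Tq <- Lq -> Sm <- Gq -> Pt
The empty set is not sufficient: P1 (Tq <- Gq -> Pt) has no collider blocking it and no conditioned non-collider, so it is open.
Try {Gq}:
  P1: blocked at fork node Gq ∈ conditioning set.
  P2: blocked at fork node Gq ∈ conditioning set.
  P3: blocked at collider Fn (neither it nor any descendant is in the conditioning set).
  P4: blocked at collider Ww (neither it nor any descendant is in the conditioning set).
  P5: blocked at collider Sm (neither it nor any descendant is in the conditioning set).
{Gq} contains no descendant of Tq and blocks every backdoor path.
No other singleton works — e.g. {Lq} leaves P1 open — so {Gq} is the unique smallest valid adjustment set.

{Gq}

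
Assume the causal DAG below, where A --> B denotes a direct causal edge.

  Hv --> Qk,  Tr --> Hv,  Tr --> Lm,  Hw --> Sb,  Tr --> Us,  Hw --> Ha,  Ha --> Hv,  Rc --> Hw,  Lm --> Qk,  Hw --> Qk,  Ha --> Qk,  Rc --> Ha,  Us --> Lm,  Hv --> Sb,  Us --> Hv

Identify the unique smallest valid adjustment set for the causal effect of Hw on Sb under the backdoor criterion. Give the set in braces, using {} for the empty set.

{Rc}

Variables eligible for adjustment (non-descendants of Hw, excluding Hw and Sb): {Lm, Rc, Tr, Us}.
Backdoor paths from Hw to Sb:
  P1: Hw <- Rc -> Ha -> Hv -> Sb
  P2: Hw <- Rc -> Ha -> Qk <- Lm <- Tr -> Us -> Hv -> Sb
  P3: Hw <- Rc -> Ha -> Qk <- Lm <- Tr -> Hv -> Sb
  P4: Hw <- Rc -> Ha -> Qk <- Lm <- Us <- Tr -> Hv -> Sb
  P5: Hw <- Rc -> Ha -> Qk <- Lm <- Us -> Hv -> Sb
  P6: Hw <- Rc -> Ha -> Qk <- Hv -> Sb
The empty set is not sufficient: P1 (Hw <- Rc -> Ha -> Hv -> Sb) has no collider blocking it and no conditioned non-collider, so it is open.
Try {Rc}:
  P1: blocked at fork node Rc ∈ conditioning set.
  P2: blocked at fork node Rc ∈ conditioning set.
  P3: blocked at fork node Rc ∈ conditioning set.
  P4: blocked at fork node Rc ∈ conditioning set.
  P5: blocked at fork node Rc ∈ conditioning set.
  P6: blocked at fork node Rc ∈ conditioning set.
{Rc} contains no descendant of Hw and blocks every backdoor path.
No other singleton works — e.g. {Tr} leaves P1 open — so {Rc} is the unique smallest valid adjustment set.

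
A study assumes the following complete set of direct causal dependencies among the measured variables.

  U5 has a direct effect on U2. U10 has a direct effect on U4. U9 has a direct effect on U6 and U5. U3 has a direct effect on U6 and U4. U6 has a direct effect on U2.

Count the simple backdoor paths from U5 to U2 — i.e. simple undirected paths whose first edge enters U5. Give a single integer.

1

A backdoor path from U5 to U2 is any simple undirected path whose first edge points into U5 (i.e. leaves U5 via a parent).
Parents of U5: {U9}.
Enumerating:
  P1: U5 <- U9 -> U6 -> U2
That exhausts the simple backdoor paths. Count: 1.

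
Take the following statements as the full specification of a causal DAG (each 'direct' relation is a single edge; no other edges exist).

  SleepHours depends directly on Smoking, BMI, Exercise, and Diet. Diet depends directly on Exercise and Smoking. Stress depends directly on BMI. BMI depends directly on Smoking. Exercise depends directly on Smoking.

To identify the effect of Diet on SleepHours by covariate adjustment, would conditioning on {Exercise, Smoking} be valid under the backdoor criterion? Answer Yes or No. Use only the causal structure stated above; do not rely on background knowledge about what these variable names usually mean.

Backdoor paths from Diet to SleepHours (paths whose first edge points into Diet):
  P1: Diet <- Smoking -> BMI -> SleepHours
  P2: Diet <- Smoking -> Exercise -> SleepHours
  P3: Diet <- Smoking -> SleepHours
  P4: Diet <- Exercise <- Smoking -> BMI -> SleepHours
  P5: Diet <- Exercise <- Smoking -> SleepHours
  P6: Diet <- Exercise -> SleepHours
Condition 1 (no descendant of Diet in the set): holds — descendants of Diet are {SleepHours}; none are in {Exercise, Smoking}.
Condition 2 (every backdoor path blocked by {Exercise, Smoking}):
  P1: blocked at fork node Smoking ∈ conditioning set.
  P2: blocked at fork node Smoking ∈ conditioning set.
  P3: blocked at fork node Smoking ∈ conditioning set.
  P4: blocked at chain node Exercise ∈ conditioning set.
  P5: blocked at chain node Exercise ∈ conditioning set.
  P6: blocked at fork node Exercise ∈ conditioning set.
{Exercise, Smoking} satisfies the backdoor criterion.

Yes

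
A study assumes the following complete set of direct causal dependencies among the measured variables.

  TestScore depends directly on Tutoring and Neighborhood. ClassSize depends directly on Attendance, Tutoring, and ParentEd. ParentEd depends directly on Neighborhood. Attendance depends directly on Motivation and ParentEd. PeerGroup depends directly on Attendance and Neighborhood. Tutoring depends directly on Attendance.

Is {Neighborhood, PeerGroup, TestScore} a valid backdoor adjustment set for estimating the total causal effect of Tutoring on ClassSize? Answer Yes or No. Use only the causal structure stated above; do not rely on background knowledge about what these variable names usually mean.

Backdoor paths from Tutoring to ClassSize (paths whose first edge points into Tutoring):
  P1: Tutoring <- Attendance <- ParentEd -> ClassSize
  P2: Tutoring <- Attendance -> PeerGroup <- Neighborhood -> ParentEd -> ClassSize
  P3: Tutoring <- Attendance -> ClassSize
Condition 1 (no descendant of Tutoring in the set): FAILS — TestScore is a descendant of Tutoring.
Condition 2 (every backdoor path blocked by {Neighborhood, PeerGroup, TestScore}):
  P1: open — no interior node is in the conditioning set.
  P2: blocked at fork node Neighborhood ∈ conditioning set.
  P3: open — no interior node is in the conditioning set.
{Neighborhood, PeerGroup, TestScore} does not satisfy the backdoor criterion.

No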